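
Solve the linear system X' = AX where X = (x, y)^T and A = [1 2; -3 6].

x(t) = -2K_1e^(4t) + K_2e^(3t), y(t) = -3K_1e^(4t) + K_2e^(3t)

Coefficient matrix A = [[1, 2], [-3, 6]].
Characteristic polynomial det(A - λI) = λ^2 - 7λ + 12 = 0.
Eigenvalues λ = 4, 3.
For λ=4: (A-λI) row 1 is [-3, 2], so an eigenvector is (-2, -3).
For λ=3: (A-λI) row 1 is [-2, 2], so an eigenvector is (1, 1).
General solution: K_1e^(4t)(-2,-3) + K_2e^(3t)(1,1).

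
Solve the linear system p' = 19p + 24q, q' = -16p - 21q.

Coefficient matrix A = [[19, 24], [-16, -21]].
Characteristic polynomial det(A - λI) = λ^2 + 2λ - 15 = 0.
Eigenvalues λ = 3, -5.
For λ=3: (A-λI) row 1 is [16, 24], so an eigenvector is (-3, 2).
For λ=-5: (A-λI) row 1 is [24, 24], so an eigenvector is (1, -1).
General solution: K_1e^(3t)(-3,2) + K_2e^(-5t)(1,-1).

p(t) = -3K_1e^(3t) + K_2e^(-5t), q(t) = 2K_1e^(3t) - K_2e^(-5t)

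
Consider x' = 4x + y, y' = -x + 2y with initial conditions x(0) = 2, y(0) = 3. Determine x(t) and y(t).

Coefficient matrix A = [[4, 1], [-1, 2]].
Characteristic polynomial det(A - λI) = λ^2 - 6λ + 9 = 0.
Single eigenvalue λ = 3 with algebraic multiplicity 2.
Eigenvector v = (1,-1); generalized eigenvector w with (A-λI)w=v is (-1,2).
General solution: e^(3t)[K_1·v + K_2·(t·v + w)].
Applying x(0)=2, y(0)=3 gives K_1=7, K_2=5.

x(t) = 5te^(3t) + 2e^(3t), y(t) = -5te^(3t) + 3e^(3t)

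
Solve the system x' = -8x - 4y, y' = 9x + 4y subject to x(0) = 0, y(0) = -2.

x(t) = 8te^(-2t), y(t) = -12te^(-2t) - 2e^(-2t)

Coefficient matrix A = [[-8, -4], [9, 4]].
Characteristic polynomial det(A - λI) = λ^2 + 4λ + 4 = 0.
Single eigenvalue λ = -2 with algebraic multiplicity 2.
Eigenvector v = (-2,3); generalized eigenvector w with (A-λI)w=v is (1,-1).
General solution: e^(-2t)[C_1·v + C_2·(t·v + w)].
Applying x(0)=0, y(0)=-2 gives C_1=-2, C_2=-4.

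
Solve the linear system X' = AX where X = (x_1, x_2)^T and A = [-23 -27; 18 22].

x_1(t) = -3c_1e^(-5t) + c_2e^(4t), x_2(t) = 2c_1e^(-5t) - c_2e^(4t)

Coefficient matrix A = [[-23, -27], [18, 22]].
Characteristic polynomial det(A - λI) = λ^2 + λ - 20 = 0.
Eigenvalues λ = -5, 4.
For λ=-5: (A-λI) row 1 is [-18, -27], so an eigenvector is (-3, 2).
For λ=4: (A-λI) row 1 is [-27, -27], so an eigenvector is (1, -1).
General solution: c_1e^(-5t)(-3,2) + c_2e^(4t)(1,-1).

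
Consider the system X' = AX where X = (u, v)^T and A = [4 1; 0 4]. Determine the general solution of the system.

u(t) = K_1e^(4t) + K_2te^(4t) - 2K_2e^(4t), v(t) = K_2e^(4t)

Coefficient matrix A = [[4, 1], [0, 4]].
Characteristic polynomial det(A - λI) = λ^2 - 8λ + 16 = 0.
Single eigenvalue λ = 4 with algebraic multiplicity 2.
Eigenvector v = (1,0); generalized eigenvector w with (A-λI)w=v is (-2,1).
General solution: e^(4t)[K_1·v + K_2·(t·v + w)].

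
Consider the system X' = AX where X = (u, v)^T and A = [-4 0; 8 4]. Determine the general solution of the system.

u(t) = -C_1e^(-4t), v(t) = C_1e^(-4t) - C_2e^(4t)

Coefficient matrix A = [[-4, 0], [8, 4]].
Characteristic polynomial det(A - λI) = λ^2 - 16 = 0.
Eigenvalues λ = -4, 4.
For λ=-4: (A-λI) row 2 is [8, 8], so an eigenvector is (-1, 1).
For λ=4: (A-λI) row 1 is [-8, 0], so an eigenvector is (0, -1).
General solution: C_1e^(-4t)(-1,1) + C_2e^(4t)(0,-1).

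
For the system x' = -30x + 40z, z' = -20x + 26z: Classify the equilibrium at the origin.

stable spiral

A = [[-30,40],[-20,26]]; det(A-λI) = λ^2 + 4λ + 20.
λ = -2 ± 4i: negative real part.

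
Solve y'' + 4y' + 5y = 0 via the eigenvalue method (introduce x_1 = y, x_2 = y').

Let x_1 = y, x_2 = y'. Then x_1' = x_2 and x_2' = -5x_1 - 4x_2.
A = [[0,1],[-5,-4]]; det(A-λI) = λ^2 + 4λ + 5.
Eigenvalues λ = -2 ± i.

y(t) = C_1e^(-2t)cos(t) + C_2e^(-2t)sin(t)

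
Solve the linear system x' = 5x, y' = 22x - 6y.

x(t) = c_2e^(5t), y(t) = -c_1e^(-6t) + 2c_2e^(5t)

Coefficient matrix A = [[5, 0], [22, -6]].
Characteristic polynomial det(A - λI) = λ^2 + λ - 30 = 0.
Eigenvalues λ = -6, 5.
For λ=-6: (A-λI) row 1 is [11, 0], so an eigenvector is (0, -1).
For λ=5: (A-λI) row 2 is [22, -11], so an eigenvector is (1, 2).
General solution: c_1e^(-6t)(0,-1) + c_2e^(5t)(1,2).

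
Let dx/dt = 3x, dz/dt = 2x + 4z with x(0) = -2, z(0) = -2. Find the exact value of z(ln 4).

A = [[3,0],[2,4]]; eigenvalues λ = 3, 4.
Eigenvectors: (1,-2) for λ=3, (0,-1) for λ=4.
From the initial condition, c_1 = -2, c_2 = 6.
z(ln 4) = (-2)(4^3)(-2) + (6)(4^4)(-1) = -1280.

-1280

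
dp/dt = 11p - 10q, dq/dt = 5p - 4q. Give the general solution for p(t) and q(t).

Coefficient matrix A = [[11, -10], [5, -4]].
Characteristic polynomial det(A - λI) = λ^2 - 7λ + 6 = 0.
Eigenvalues λ = 6, 1.
For λ=6: (A-λI) row 1 is [5, -10], so an eigenvector is (2, 1).
For λ=1: (A-λI) row 1 is [10, -10], so an eigenvector is (-1, -1).
General solution: C_1e^(6t)(2,1) + C_2e^(t)(-1,-1).

p(t) = 2C_1e^(6t) - C_2e^(t), q(t) = C_1e^(6t) - C_2e^(t)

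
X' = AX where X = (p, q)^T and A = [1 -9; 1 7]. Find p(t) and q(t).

p(t) = -3c_1e^(4t) - 3c_2te^(4t) - 2c_2e^(4t), q(t) = c_1e^(4t) + c_2te^(4t) + c_2e^(4t)

Coefficient matrix A = [[1, -9], [1, 7]].
Characteristic polynomial det(A - λI) = λ^2 - 8λ + 16 = 0.
Single eigenvalue λ = 4 with algebraic multiplicity 2.
Eigenvector v = (-3,1); generalized eigenvector w with (A-λI)w=v is (-2,1).
General solution: e^(4t)[c_1·v + c_2·(t·v + w)].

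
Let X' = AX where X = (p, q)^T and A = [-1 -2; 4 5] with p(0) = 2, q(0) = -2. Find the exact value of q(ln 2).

A = [[-1,-2],[4,5]]; eigenvalues λ = 1, 3.
Eigenvectors: (1,-1) for λ=1, (-1,2) for λ=3.
From the initial condition, c_1 = 2, c_2 = 0.
q(ln 2) = (2)(2^1)(-1) + (0)(2^3)(2) = -4.

-4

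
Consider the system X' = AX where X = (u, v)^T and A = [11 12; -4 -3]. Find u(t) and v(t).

u(t) = 2c_1e^(5t) + 3c_2e^(3t), v(t) = -c_1e^(5t) - 2c_2e^(3t)

Coefficient matrix A = [[11, 12], [-4, -3]].
Characteristic polynomial det(A - λI) = λ^2 - 8λ + 15 = 0.
Eigenvalues λ = 5, 3.
For λ=5: (A-λI) row 1 is [6, 12], so an eigenvector is (2, -1).
For λ=3: (A-λI) row 1 is [8, 12], so an eigenvector is (3, -2).
General solution: c_1e^(5t)(2,-1) + c_2e^(3t)(3,-2).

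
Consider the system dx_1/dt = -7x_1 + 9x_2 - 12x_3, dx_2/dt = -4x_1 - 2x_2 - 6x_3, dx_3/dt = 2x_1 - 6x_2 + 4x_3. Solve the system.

Coefficient matrix A = [[-7, 9, -12], [-4, -2, -6], [2, -6, 4]].
det(A - λI) = 0 gives eigenvalues λ = 1, -2, -4.
For λ=1: eigenvector (3,0,-2).
For λ=-2: eigenvector (-3,1,2).
For λ=-4: eigenvector (-1,1,1).
General solution: c_1e^(t)(3,0,-2) + c_2e^(-2t)(-3,1,2) + c_3e^(-4t)(-1,1,1).

x_1(t) = 3c_1e^(t) - 3c_2e^(-2t) - c_3e^(-4t), x_2(t) = c_2e^(-2t) + c_3e^(-4t), x_3(t) = -2c_1e^(t) + 2c_2e^(-2t) + c_3e^(-4t)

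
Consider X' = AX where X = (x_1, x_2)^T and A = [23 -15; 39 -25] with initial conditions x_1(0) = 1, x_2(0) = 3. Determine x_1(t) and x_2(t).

x_1(t) = -7e^(-t)sin(3t) + e^(-t)cos(3t), x_2(t) = -11e^(-t)sin(3t) + 3e^(-t)cos(3t)

Coefficient matrix A = [[23, -15], [39, -25]].
Characteristic polynomial det(A - λI) = λ^2 + 2λ + 10 = 0.
Eigenvalues λ = -1 ± 3i (complex conjugate pair).
For λ=-1+3i: an eigenvector is (-1,-2) - i(2,3) = (-1 - 2i, -2 - 3i).
A real fundamental pair from Re and Im of e^((-1+3i)t)v: X_1 = e^(-t)(cos(3t)·(-1,-2) + sin(3t)·(2,3)), X_2 = e^(-t)(sin(3t)·(-1,-2) - cos(3t)·(2,3)).
General solution: C_1X_1 + C_2X_2.
Applying x_1(0)=1, x_2(0)=3 gives C_1=-3, C_2=1.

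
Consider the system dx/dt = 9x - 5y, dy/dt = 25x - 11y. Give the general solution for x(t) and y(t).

x(t) = -c_1e^(-t)cos(5t) - c_2e^(-t)sin(5t), y(t) = -c_1e^(-t)sin(5t) - 2c_1e^(-t)cos(5t) - 2c_2e^(-t)sin(5t) + c_2e^(-t)cos(5t)

Coefficient matrix A = [[9, -5], [25, -11]].
Characteristic polynomial det(A - λI) = λ^2 + 2λ + 26 = 0.
Eigenvalues λ = -1 ± 5i (complex conjugate pair).
For λ=-1+5i: an eigenvector is (-1,-2) - i(0,-1) = (-1, -2 + i).
A real fundamental pair from Re and Im of e^((-1+5i)t)v: X_1 = e^(-t)(cos(5t)·(-1,-2) + sin(5t)·(0,-1)), X_2 = e^(-t)(sin(5t)·(-1,-2) - cos(5t)·(0,-1)).
General solution: c_1X_1 + c_2X_2.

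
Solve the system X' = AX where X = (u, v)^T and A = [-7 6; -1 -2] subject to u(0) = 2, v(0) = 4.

u(t) = 20e^(-4t) - 18e^(-5t), v(t) = 10e^(-4t) - 6e^(-5t)

Coefficient matrix A = [[-7, 6], [-1, -2]].
Characteristic polynomial det(A - λI) = λ^2 + 9λ + 20 = 0.
Eigenvalues λ = -4, -5.
For λ=-4: (A-λI) row 1 is [-3, 6], so an eigenvector is (2, 1).
For λ=-5: (A-λI) row 1 is [-2, 6], so an eigenvector is (3, 1).
General solution: K_1e^(-4t)(2,1) + K_2e^(-5t)(3,1).
Applying u(0)=2, v(0)=4 gives K_1=10, K_2=-6.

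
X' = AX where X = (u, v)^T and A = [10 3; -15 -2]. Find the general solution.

u(t) = -c_1e^(4t)cos(3t) - c_2e^(4t)sin(3t), v(t) = c_1e^(4t)sin(3t) + 2c_1e^(4t)cos(3t) + 2c_2e^(4t)sin(3t) - c_2e^(4t)cos(3t)

Coefficient matrix A = [[10, 3], [-15, -2]].
Characteristic polynomial det(A - λI) = λ^2 - 8λ + 25 = 0.
Eigenvalues λ = 4 ± 3i (complex conjugate pair).
For λ=4+3i: an eigenvector is (-1,2) - i(0,1) = (-1, 2 - i).
A real fundamental pair from Re and Im of e^((4+3i)t)v: X_1 = e^(4t)(cos(3t)·(-1,2) + sin(3t)·(0,1)), X_2 = e^(4t)(sin(3t)·(-1,2) - cos(3t)·(0,1)).
General solution: c_1X_1 + c_2X_2.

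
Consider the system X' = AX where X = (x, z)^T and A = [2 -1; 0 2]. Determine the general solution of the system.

Coefficient matrix A = [[2, -1], [0, 2]].
Characteristic polynomial det(A - λI) = λ^2 - 4λ + 4 = 0.
Single eigenvalue λ = 2 with algebraic multiplicity 2.
Eigenvector v = (-1,0); generalized eigenvector w with (A-λI)w=v is (-1,1).
General solution: e^(2t)[K_1·v + K_2·(t·v + w)].

x(t) = -K_1e^(2t) - K_2te^(2t) - K_2e^(2t), z(t) = K_2e^(2t)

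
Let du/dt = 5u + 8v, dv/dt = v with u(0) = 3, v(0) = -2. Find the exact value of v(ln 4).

-8

A = [[5,8],[0,1]]; eigenvalues λ = 1, 5.
Eigenvectors: (2,-1) for λ=1, (1,0) for λ=5.
From the initial condition, c_1 = 2, c_2 = -1.
v(ln 4) = (2)(4^1)(-1) + (-1)(4^5)(0) = -8.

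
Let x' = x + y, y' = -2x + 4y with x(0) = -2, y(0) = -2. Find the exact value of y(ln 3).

-18

A = [[1,1],[-2,4]]; eigenvalues λ = 2, 3.
Eigenvectors: (-1,-1) for λ=2, (1,2) for λ=3.
From the initial condition, c_1 = 2, c_2 = 0.
y(ln 3) = (2)(3^2)(-1) + (0)(3^3)(2) = -18.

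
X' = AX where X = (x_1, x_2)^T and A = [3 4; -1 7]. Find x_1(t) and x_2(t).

Coefficient matrix A = [[3, 4], [-1, 7]].
Characteristic polynomial det(A - λI) = λ^2 - 10λ + 25 = 0.
Single eigenvalue λ = 5 with algebraic multiplicity 2.
Eigenvector v = (2,1); generalized eigenvector w with (A-λI)w=v is (1,1).
General solution: e^(5t)[c_1·v + c_2·(t·v + w)].

x_1(t) = 2c_1e^(5t) + 2c_2te^(5t) + c_2e^(5t), x_2(t) = c_1e^(5t) + c_2te^(5t) + c_2e^(5t)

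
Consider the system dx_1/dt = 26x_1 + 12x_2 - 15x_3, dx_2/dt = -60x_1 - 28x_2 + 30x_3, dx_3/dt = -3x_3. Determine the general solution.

Coefficient matrix A = [[26, 12, -15], [-60, -28, 30], [0, 0, -3]].
det(A - λI) = 0 gives eigenvalues λ = -4, 2, -3.
For λ=-4: eigenvector (-2,5,0).
For λ=2: eigenvector (1,-2,0).
For λ=-3: eigenvector (3,-6,1).
General solution: K_1e^(-4t)(-2,5,0) + K_2e^(2t)(1,-2,0) + K_3e^(-3t)(3,-6,1).

x_1(t) = -2K_1e^(-4t) + K_2e^(2t) + 3K_3e^(-3t), x_2(t) = 5K_1e^(-4t) - 2K_2e^(2t) - 6K_3e^(-3t), x_3(t) = K_3e^(-3t)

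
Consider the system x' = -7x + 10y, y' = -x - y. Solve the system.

x(t) = -K_1e^(-4t)sin(t) - 3K_1e^(-4t)cos(t) - 3K_2e^(-4t)sin(t) + K_2e^(-4t)cos(t), y(t) = -K_1e^(-4t)cos(t) - K_2e^(-4t)sin(t)

Coefficient matrix A = [[-7, 10], [-1, -1]].
Characteristic polynomial det(A - λI) = λ^2 + 8λ + 17 = 0.
Eigenvalues λ = -4 ± i (complex conjugate pair).
For λ=-4+i: an eigenvector is (-3,-1) - i(-1,0) = (-3 + i, -1).
A real fundamental pair from Re and Im of e^((-4+i)t)v: X_1 = e^(-4t)(cos(t)·(-3,-1) + sin(t)·(-1,0)), X_2 = e^(-4t)(sin(t)·(-3,-1) - cos(t)·(-1,0)).
General solution: K_1X_1 + K_2X_2.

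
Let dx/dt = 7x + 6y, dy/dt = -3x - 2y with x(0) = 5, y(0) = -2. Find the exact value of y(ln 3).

-240

A = [[7,6],[-3,-2]]; eigenvalues λ = 1, 4.
Eigenvectors: (-1,1) for λ=1, (-2,1) for λ=4.
From the initial condition, c_1 = 1, c_2 = -3.
y(ln 3) = (1)(3^1)(1) + (-3)(3^4)(1) = -240.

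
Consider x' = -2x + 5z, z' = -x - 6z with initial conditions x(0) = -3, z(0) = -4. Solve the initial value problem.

x(t) = -26e^(-4t)sin(t) - 3e^(-4t)cos(t), z(t) = 11e^(-4t)sin(t) - 4e^(-4t)cos(t)

Coefficient matrix A = [[-2, 5], [-1, -6]].
Characteristic polynomial det(A - λI) = λ^2 + 8λ + 17 = 0.
Eigenvalues λ = -4 ± i (complex conjugate pair).
For λ=-4+i: an eigenvector is (1,0) - i(2,-1) = (1 - 2i, 0 + i).
A real fundamental pair from Re and Im of e^((-4+i)t)v: X_1 = e^(-4t)(cos(t)·(1,0) + sin(t)·(2,-1)), X_2 = e^(-4t)(sin(t)·(1,0) - cos(t)·(2,-1)).
General solution: C_1X_1 + C_2X_2.
Applying x(0)=-3, z(0)=-4 gives C_1=-11, C_2=-4.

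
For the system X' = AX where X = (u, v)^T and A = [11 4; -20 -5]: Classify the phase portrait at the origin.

A = [[11,4],[-20,-5]]; det(A-λI) = λ^2 - 6λ + 25.
λ = 3 ± 4i: positive real part.

unstable spiral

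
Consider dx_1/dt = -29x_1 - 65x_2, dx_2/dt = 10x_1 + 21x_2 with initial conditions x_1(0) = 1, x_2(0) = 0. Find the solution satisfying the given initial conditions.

x_1(t) = -5e^(-4t)sin(5t) + e^(-4t)cos(5t), x_2(t) = 2e^(-4t)sin(5t)

Coefficient matrix A = [[-29, -65], [10, 21]].
Characteristic polynomial det(A - λI) = λ^2 + 8λ + 41 = 0.
Eigenvalues λ = -4 ± 5i (complex conjugate pair).
For λ=-4+5i: an eigenvector is (-3,1) - i(2,-1) = (-3 - 2i, 1 + i).
A real fundamental pair from Re and Im of e^((-4+5i)t)v: X_1 = e^(-4t)(cos(5t)·(-3,1) + sin(5t)·(2,-1)), X_2 = e^(-4t)(sin(5t)·(-3,1) - cos(5t)·(2,-1)).
General solution: c_1X_1 + c_2X_2.
Applying x_1(0)=1, x_2(0)=0 gives c_1=-1, c_2=1.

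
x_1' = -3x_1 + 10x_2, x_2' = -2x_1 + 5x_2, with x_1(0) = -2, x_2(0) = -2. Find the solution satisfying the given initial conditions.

Coefficient matrix A = [[-3, 10], [-2, 5]].
Characteristic polynomial det(A - λI) = λ^2 - 2λ + 5 = 0.
Eigenvalues λ = 1 ± 2i (complex conjugate pair).
For λ=1+2i: an eigenvector is (2,1) - i(1,0) = (2 - i, 1).
A real fundamental pair from Re and Im of e^((1+2i)t)v: X_1 = e^(t)(cos(2t)·(2,1) + sin(2t)·(1,0)), X_2 = e^(t)(sin(2t)·(2,1) - cos(2t)·(1,0)).
General solution: K_1X_1 + K_2X_2.
Applying x_1(0)=-2, x_2(0)=-2 gives K_1=-2, K_2=-2.

x_1(t) = -6e^(t)sin(2t) - 2e^(t)cos(2t), x_2(t) = -2e^(t)sin(2t) - 2e^(t)cos(2t)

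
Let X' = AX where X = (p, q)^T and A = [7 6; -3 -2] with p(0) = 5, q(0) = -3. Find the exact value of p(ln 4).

A = [[7,6],[-3,-2]]; eigenvalues λ = 1, 4.
Eigenvectors: (1,-1) for λ=1, (2,-1) for λ=4.
From the initial condition, c_1 = 1, c_2 = 2.
p(ln 4) = (1)(4^1)(1) + (2)(4^4)(2) = 1028.

1028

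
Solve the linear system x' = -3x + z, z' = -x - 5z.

Coefficient matrix A = [[-3, 1], [-1, -5]].
Characteristic polynomial det(A - λI) = λ^2 + 8λ + 16 = 0.
Single eigenvalue λ = -4 with algebraic multiplicity 2.
Eigenvector v = (1,-1); generalized eigenvector w with (A-λI)w=v is (1,0).
General solution: e^(-4t)[C_1·v + C_2·(t·v + w)].

x(t) = C_1e^(-4t) + C_2te^(-4t) + C_2e^(-4t), z(t) = -C_1e^(-4t) - C_2te^(-4t)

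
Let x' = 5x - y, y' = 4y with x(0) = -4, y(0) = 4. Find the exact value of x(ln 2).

-192

A = [[5,-1],[0,4]]; eigenvalues λ = 5, 4.
Eigenvectors: (1,0) for λ=5, (-1,-1) for λ=4.
From the initial condition, c_1 = -8, c_2 = -4.
x(ln 2) = (-8)(2^5)(1) + (-4)(2^4)(-1) = -192.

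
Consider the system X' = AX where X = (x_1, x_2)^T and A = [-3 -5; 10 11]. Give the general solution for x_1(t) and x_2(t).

x_1(t) = -2C_1e^(4t)sin(t) + C_1e^(4t)cos(t) + C_2e^(4t)sin(t) + 2C_2e^(4t)cos(t), x_2(t) = 3C_1e^(4t)sin(t) - C_1e^(4t)cos(t) - C_2e^(4t)sin(t) - 3C_2e^(4t)cos(t)

Coefficient matrix A = [[-3, -5], [10, 11]].
Characteristic polynomial det(A - λI) = λ^2 - 8λ + 17 = 0.
Eigenvalues λ = 4 ± i (complex conjugate pair).
For λ=4+i: an eigenvector is (1,-1) - i(-2,3) = (1 + 2i, -1 - 3i).
A real fundamental pair from Re and Im of e^((4+i)t)v: X_1 = e^(4t)(cos(t)·(1,-1) + sin(t)·(-2,3)), X_2 = e^(4t)(sin(t)·(1,-1) - cos(t)·(-2,3)).
General solution: C_1X_1 + C_2X_2.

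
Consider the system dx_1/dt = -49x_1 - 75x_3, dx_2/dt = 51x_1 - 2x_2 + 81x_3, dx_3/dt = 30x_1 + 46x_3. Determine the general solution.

Coefficient matrix A = [[-49, 0, -75], [51, -2, 81], [30, 0, 46]].
det(A - λI) = 0 gives eigenvalues λ = 1, -2, -4.
For λ=1: eigenvector (3,-3,-2).
For λ=-2: eigenvector (0,1,0).
For λ=-4: eigenvector (5,-6,-3).
General solution: c_1e^(t)(3,-3,-2) + c_2e^(-2t)(0,1,0) + c_3e^(-4t)(5,-6,-3).

x_1(t) = 3c_1e^(t) + 5c_3e^(-4t), x_2(t) = -3c_1e^(t) + c_2e^(-2t) - 6c_3e^(-4t), x_3(t) = -2c_1e^(t) - 3c_3e^(-4t)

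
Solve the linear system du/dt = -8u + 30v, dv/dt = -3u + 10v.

u(t) = c_1e^(t)sin(3t) + 3c_1e^(t)cos(3t) + 3c_2e^(t)sin(3t) - c_2e^(t)cos(3t), v(t) = c_1e^(t)cos(3t) + c_2e^(t)sin(3t)

Coefficient matrix A = [[-8, 30], [-3, 10]].
Characteristic polynomial det(A - λI) = λ^2 - 2λ + 10 = 0.
Eigenvalues λ = 1 ± 3i (complex conjugate pair).
For λ=1+3i: an eigenvector is (3,1) - i(1,0) = (3 - i, 1).
A real fundamental pair from Re and Im of e^((1+3i)t)v: X_1 = e^(t)(cos(3t)·(3,1) + sin(3t)·(1,0)), X_2 = e^(t)(sin(3t)·(3,1) - cos(3t)·(1,0)).
General solution: c_1X_1 + c_2X_2.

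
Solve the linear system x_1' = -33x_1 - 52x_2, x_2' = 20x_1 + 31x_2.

Coefficient matrix A = [[-33, -52], [20, 31]].
Characteristic polynomial det(A - λI) = λ^2 + 2λ + 17 = 0.
Eigenvalues λ = -1 ± 4i (complex conjugate pair).
For λ=-1+4i: an eigenvector is (-2,1) - i(3,-2) = (-2 - 3i, 1 + 2i).
A real fundamental pair from Re and Im of e^((-1+4i)t)v: X_1 = e^(-t)(cos(4t)·(-2,1) + sin(4t)·(3,-2)), X_2 = e^(-t)(sin(4t)·(-2,1) - cos(4t)·(3,-2)).
General solution: K_1X_1 + K_2X_2.

x_1(t) = 3K_1e^(-t)sin(4t) - 2K_1e^(-t)cos(4t) - 2K_2e^(-t)sin(4t) - 3K_2e^(-t)cos(4t), x_2(t) = -2K_1e^(-t)sin(4t) + K_1e^(-t)cos(4t) + K_2e^(-t)sin(4t) + 2K_2e^(-t)cos(4t)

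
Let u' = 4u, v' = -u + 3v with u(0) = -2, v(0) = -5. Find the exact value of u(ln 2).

-32

A = [[4,0],[-1,3]]; eigenvalues λ = 4, 3.
Eigenvectors: (1,-1) for λ=4, (0,1) for λ=3.
From the initial condition, c_1 = -2, c_2 = -7.
u(ln 2) = (-2)(2^4)(1) + (-7)(2^3)(0) = -32.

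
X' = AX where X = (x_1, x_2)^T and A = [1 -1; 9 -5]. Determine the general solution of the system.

Coefficient matrix A = [[1, -1], [9, -5]].
Characteristic polynomial det(A - λI) = λ^2 + 4λ + 4 = 0.
Single eigenvalue λ = -2 with algebraic multiplicity 2.
Eigenvector v = (-1,-3); generalized eigenvector w with (A-λI)w=v is (-1,-2).
General solution: e^(-2t)[c_1·v + c_2·(t·v + w)].

x_1(t) = -c_1e^(-2t) - c_2te^(-2t) - c_2e^(-2t), x_2(t) = -3c_1e^(-2t) - 3c_2te^(-2t) - 2c_2e^(-2t)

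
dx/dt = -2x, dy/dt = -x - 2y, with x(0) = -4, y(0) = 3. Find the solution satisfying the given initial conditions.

Coefficient matrix A = [[-2, 0], [-1, -2]].
Characteristic polynomial det(A - λI) = λ^2 + 4λ + 4 = 0.
Single eigenvalue λ = -2 with algebraic multiplicity 2.
Eigenvector v = (0,-1); generalized eigenvector w with (A-λI)w=v is (1,-2).
General solution: e^(-2t)[C_1·v + C_2·(t·v + w)].
Applying x(0)=-4, y(0)=3 gives C_1=5, C_2=-4.

x(t) = -4e^(-2t), y(t) = 4te^(-2t) + 3e^(-2t)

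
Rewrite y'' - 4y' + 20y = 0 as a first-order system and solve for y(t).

Let x_1 = y, x_2 = y'. Then x_1' = x_2 and x_2' = -20x_1 + 4x_2.
A = [[0,1],[-20,4]]; det(A-λI) = λ^2 - 4λ + 20.
Eigenvalues λ = 2 ± 4i.

y(t) = c_1e^(2t)cos(4t) + c_2e^(2t)sin(4t)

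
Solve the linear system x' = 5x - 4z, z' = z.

x(t) = -C_1e^(5t) + C_2e^(t), z(t) = C_2e^(t)

Coefficient matrix A = [[5, -4], [0, 1]].
Characteristic polynomial det(A - λI) = λ^2 - 6λ + 5 = 0.
Eigenvalues λ = 5, 1.
For λ=5: (A-λI) row 1 is [0, -4], so an eigenvector is (-1, 0).
For λ=1: (A-λI) row 1 is [4, -4], so an eigenvector is (1, 1).
General solution: C_1e^(5t)(-1,0) + C_2e^(t)(1,1).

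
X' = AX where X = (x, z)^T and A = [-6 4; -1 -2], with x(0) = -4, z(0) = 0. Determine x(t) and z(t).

x(t) = 8te^(-4t) - 4e^(-4t), z(t) = 4te^(-4t)

Coefficient matrix A = [[-6, 4], [-1, -2]].
Characteristic polynomial det(A - λI) = λ^2 + 8λ + 16 = 0.
Single eigenvalue λ = -4 with algebraic multiplicity 2.
Eigenvector v = (2,1); generalized eigenvector w with (A-λI)w=v is (-1,0).
General solution: e^(-4t)[K_1·v + K_2·(t·v + w)].
Applying x(0)=-4, z(0)=0 gives K_1=0, K_2=4.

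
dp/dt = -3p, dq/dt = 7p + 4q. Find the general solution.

p(t) = -K_2e^(-3t), q(t) = K_1e^(4t) + K_2e^(-3t)

Coefficient matrix A = [[-3, 0], [7, 4]].
Characteristic polynomial det(A - λI) = λ^2 - λ - 12 = 0.
Eigenvalues λ = 4, -3.
For λ=4: (A-λI) row 1 is [-7, 0], so an eigenvector is (0, 1).
For λ=-3: (A-λI) row 2 is [7, 7], so an eigenvector is (-1, 1).
General solution: K_1e^(4t)(0,1) + K_2e^(-3t)(-1,1).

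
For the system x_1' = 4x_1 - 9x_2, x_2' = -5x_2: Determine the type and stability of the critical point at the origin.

A = [[4,-9],[0,-5]]; det(A-λI) = λ^2 + λ - 20.
λ = -5, 4: opposite signs.

saddle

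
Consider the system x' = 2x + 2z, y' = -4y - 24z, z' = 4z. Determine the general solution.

x(t) = C_1e^(2t) + C_3e^(4t), y(t) = C_2e^(-4t) - 3C_3e^(4t), z(t) = C_3e^(4t)

Coefficient matrix A = [[2, 0, 2], [0, -4, -24], [0, 0, 4]].
det(A - λI) = 0 gives eigenvalues λ = 2, -4, 4.
For λ=2: eigenvector (1,0,0).
For λ=-4: eigenvector (0,1,0).
For λ=4: eigenvector (1,-3,1).
General solution: C_1e^(2t)(1,0,0) + C_2e^(-4t)(0,1,0) + C_3e^(4t)(1,-3,1).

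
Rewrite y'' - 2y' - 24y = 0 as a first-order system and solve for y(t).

y(t) = c_1e^(6t) + c_2e^(-4t)

Let x_1 = y, x_2 = y'. Then x_1' = x_2 and x_2' = 24x_1 + 2x_2.
A = [[0,1],[24,2]]; det(A-λI) = λ^2 - 2λ - 24.
Eigenvalues λ = 6, -4 with eigenvectors (1,6), (1,-4).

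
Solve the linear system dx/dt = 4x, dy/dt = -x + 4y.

Coefficient matrix A = [[4, 0], [-1, 4]].
Characteristic polynomial det(A - λI) = λ^2 - 8λ + 16 = 0.
Single eigenvalue λ = 4 with algebraic multiplicity 2.
Eigenvector v = (0,-1); generalized eigenvector w with (A-λI)w=v is (1,-3).
General solution: e^(4t)[c_1·v + c_2·(t·v + w)].

x(t) = c_2e^(4t), y(t) = -c_1e^(4t) - c_2te^(4t) - 3c_2e^(4t)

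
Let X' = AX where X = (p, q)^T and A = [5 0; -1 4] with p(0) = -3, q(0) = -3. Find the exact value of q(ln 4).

1536

A = [[5,0],[-1,4]]; eigenvalues λ = 4, 5.
Eigenvectors: (0,-1) for λ=4, (1,-1) for λ=5.
From the initial condition, c_1 = 6, c_2 = -3.
q(ln 4) = (6)(4^4)(-1) + (-3)(4^5)(-1) = 1536.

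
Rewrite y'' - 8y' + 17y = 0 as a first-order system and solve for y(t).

Let x_1 = y, x_2 = y'. Then x_1' = x_2 and x_2' = -17x_1 + 8x_2.
A = [[0,1],[-17,8]]; det(A-λI) = λ^2 - 8λ + 17.
Eigenvalues λ = 4 ± i.

y(t) = c_1e^(4t)cos(t) + c_2e^(4t)sin(t)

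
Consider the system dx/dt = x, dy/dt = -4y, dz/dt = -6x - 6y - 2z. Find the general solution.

Coefficient matrix A = [[1, 0, 0], [0, -4, 0], [-6, -6, -2]].
det(A - λI) = 0 gives eigenvalues λ = 1, -2, -4.
For λ=1: eigenvector (1,0,-2).
For λ=-2: eigenvector (0,0,1).
For λ=-4: eigenvector (0,1,3).
General solution: K_1e^(t)(1,0,-2) + K_2e^(-2t)(0,0,1) + K_3e^(-4t)(0,1,3).

x(t) = K_1e^(t), y(t) = K_3e^(-4t), z(t) = -2K_1e^(t) + K_2e^(-2t) + 3K_3e^(-4t)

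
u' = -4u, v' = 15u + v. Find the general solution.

u(t) = -c_2e^(-4t), v(t) = -c_1e^(t) + 3c_2e^(-4t)

Coefficient matrix A = [[-4, 0], [15, 1]].
Characteristic polynomial det(A - λI) = λ^2 + 3λ - 4 = 0.
Eigenvalues λ = 1, -4.
For λ=1: (A-λI) row 1 is [-5, 0], so an eigenvector is (0, -1).
For λ=-4: (A-λI) row 2 is [15, 5], so an eigenvector is (-1, 3).
General solution: c_1e^(t)(0,-1) + c_2e^(-4t)(-1,3).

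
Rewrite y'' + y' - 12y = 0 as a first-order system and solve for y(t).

y(t) = c_1e^(-4t) + c_2e^(3t)

Let x_1 = y, x_2 = y'. Then x_1' = x_2 and x_2' = 12x_1 - x_2.
A = [[0,1],[12,-1]]; det(A-λI) = λ^2 + λ - 12.
Eigenvalues λ = -4, 3 with eigenvectors (1,-4), (1,3).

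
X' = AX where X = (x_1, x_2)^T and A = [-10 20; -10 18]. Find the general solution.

x_1(t) = 3K_1e^(4t)sin(2t) + K_1e^(4t)cos(2t) + K_2e^(4t)sin(2t) - 3K_2e^(4t)cos(2t), x_2(t) = 2K_1e^(4t)sin(2t) + K_1e^(4t)cos(2t) + K_2e^(4t)sin(2t) - 2K_2e^(4t)cos(2t)

Coefficient matrix A = [[-10, 20], [-10, 18]].
Characteristic polynomial det(A - λI) = λ^2 - 8λ + 20 = 0.
Eigenvalues λ = 4 ± 2i (complex conjugate pair).
For λ=4+2i: an eigenvector is (1,1) - i(3,2) = (1 - 3i, 1 - 2i).
A real fundamental pair from Re and Im of e^((4+2i)t)v: X_1 = e^(4t)(cos(2t)·(1,1) + sin(2t)·(3,2)), X_2 = e^(4t)(sin(2t)·(1,1) - cos(2t)·(3,2)).
General solution: K_1X_1 + K_2X_2.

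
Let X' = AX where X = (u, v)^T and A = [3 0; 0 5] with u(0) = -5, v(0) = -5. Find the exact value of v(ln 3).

A = [[3,0],[0,5]]; eigenvalues λ = 5, 3.
Eigenvectors: (0,1) for λ=5, (-1,0) for λ=3.
From the initial condition, c_1 = -5, c_2 = 5.
v(ln 3) = (-5)(3^5)(1) + (5)(3^3)(0) = -1215.

-1215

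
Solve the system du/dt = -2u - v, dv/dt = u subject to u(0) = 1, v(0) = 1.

Coefficient matrix A = [[-2, -1], [1, 0]].
Characteristic polynomial det(A - λI) = λ^2 + 2λ + 1 = 0.
Single eigenvalue λ = -1 with algebraic multiplicity 2.
Eigenvector v = (1,-1); generalized eigenvector w with (A-λI)w=v is (-2,1).
General solution: e^(-t)[C_1·v + C_2·(t·v + w)].
Applying u(0)=1, v(0)=1 gives C_1=-3, C_2=-2.

u(t) = -2te^(-t) + e^(-t), v(t) = 2te^(-t) + e^(-t)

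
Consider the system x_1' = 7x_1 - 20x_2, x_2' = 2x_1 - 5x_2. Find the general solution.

x_1(t) = -3K_1e^(t)sin(2t) - K_1e^(t)cos(2t) - K_2e^(t)sin(2t) + 3K_2e^(t)cos(2t), x_2(t) = -K_1e^(t)sin(2t) + K_2e^(t)cos(2t)

Coefficient matrix A = [[7, -20], [2, -5]].
Characteristic polynomial det(A - λI) = λ^2 - 2λ + 5 = 0.
Eigenvalues λ = 1 ± 2i (complex conjugate pair).
For λ=1+2i: an eigenvector is (-1,0) - i(-3,-1) = (-1 + 3i, 0 + i).
A real fundamental pair from Re and Im of e^((1+2i)t)v: X_1 = e^(t)(cos(2t)·(-1,0) + sin(2t)·(-3,-1)), X_2 = e^(t)(sin(2t)·(-1,0) - cos(2t)·(-3,-1)).
General solution: K_1X_1 + K_2X_2.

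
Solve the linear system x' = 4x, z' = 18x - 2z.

Coefficient matrix A = [[4, 0], [18, -2]].
Characteristic polynomial det(A - λI) = λ^2 - 2λ - 8 = 0.
Eigenvalues λ = -2, 4.
For λ=-2: (A-λI) row 1 is [6, 0], so an eigenvector is (0, -1).
For λ=4: (A-λI) row 2 is [18, -6], so an eigenvector is (-1, -3).
General solution: K_1e^(-2t)(0,-1) + K_2e^(4t)(-1,-3).

x(t) = -K_2e^(4t), z(t) = -K_1e^(-2t) - 3K_2e^(4t)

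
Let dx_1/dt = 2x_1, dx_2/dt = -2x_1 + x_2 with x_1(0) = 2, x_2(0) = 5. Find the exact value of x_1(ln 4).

A = [[2,0],[-2,1]]; eigenvalues λ = 2, 1.
Eigenvectors: (1,-2) for λ=2, (0,1) for λ=1.
From the initial condition, c_1 = 2, c_2 = 9.
x_1(ln 4) = (2)(4^2)(1) + (9)(4^1)(0) = 32.

32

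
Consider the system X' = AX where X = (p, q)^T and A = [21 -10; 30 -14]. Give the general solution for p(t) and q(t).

Coefficient matrix A = [[21, -10], [30, -14]].
Characteristic polynomial det(A - λI) = λ^2 - 7λ + 6 = 0.
Eigenvalues λ = 1, 6.
For λ=1: (A-λI) row 1 is [20, -10], so an eigenvector is (-1, -2).
For λ=6: (A-λI) row 1 is [15, -10], so an eigenvector is (2, 3).
General solution: c_1e^(t)(-1,-2) + c_2e^(6t)(2,3).

p(t) = -c_1e^(t) + 2c_2e^(6t), q(t) = -2c_1e^(t) + 3c_2e^(6t)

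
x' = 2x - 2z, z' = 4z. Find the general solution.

Coefficient matrix A = [[2, -2], [0, 4]].
Characteristic polynomial det(A - λI) = λ^2 - 6λ + 8 = 0.
Eigenvalues λ = 2, 4.
For λ=2: (A-λI) row 1 is [0, -2], so an eigenvector is (1, 0).
For λ=4: (A-λI) row 1 is [-2, -2], so an eigenvector is (-1, 1).
General solution: c_1e^(2t)(1,0) + c_2e^(4t)(-1,1).

x(t) = c_1e^(2t) - c_2e^(4t), z(t) = c_2e^(4t)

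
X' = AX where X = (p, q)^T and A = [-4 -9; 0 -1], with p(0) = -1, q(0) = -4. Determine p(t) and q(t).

p(t) = 12e^(-t) - 13e^(-4t), q(t) = -4e^(-t)

Coefficient matrix A = [[-4, -9], [0, -1]].
Characteristic polynomial det(A - λI) = λ^2 + 5λ + 4 = 0.
Eigenvalues λ = -1, -4.
For λ=-1: (A-λI) row 1 is [-3, -9], so an eigenvector is (-3, 1).
For λ=-4: (A-λI) row 1 is [0, -9], so an eigenvector is (-1, 0).
General solution: K_1e^(-t)(-3,1) + K_2e^(-4t)(-1,0).
Applying p(0)=-1, q(0)=-4 gives K_1=-4, K_2=13.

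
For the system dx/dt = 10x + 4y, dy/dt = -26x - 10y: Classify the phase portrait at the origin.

center

A = [[10,4],[-26,-10]]; det(A-λI) = λ^2 + 4.
λ = 0 ± 2i: zero real part.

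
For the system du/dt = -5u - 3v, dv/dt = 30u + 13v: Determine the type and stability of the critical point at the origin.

A = [[-5,-3],[30,13]]; det(A-λI) = λ^2 - 8λ + 25.
λ = 4 ± 3i: positive real part.

unstable spiral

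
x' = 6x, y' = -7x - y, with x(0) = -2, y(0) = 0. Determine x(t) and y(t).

Coefficient matrix A = [[6, 0], [-7, -1]].
Characteristic polynomial det(A - λI) = λ^2 - 5λ - 6 = 0.
Eigenvalues λ = -1, 6.
For λ=-1: (A-λI) row 1 is [7, 0], so an eigenvector is (0, -1).
For λ=6: (A-λI) row 2 is [-7, -7], so an eigenvector is (1, -1).
General solution: c_1e^(-t)(0,-1) + c_2e^(6t)(1,-1).
Applying x(0)=-2, y(0)=0 gives c_1=2, c_2=-2.

x(t) = -2e^(6t), y(t) = 2e^(6t) - 2e^(-t)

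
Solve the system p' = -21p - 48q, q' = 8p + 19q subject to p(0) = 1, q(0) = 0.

Coefficient matrix A = [[-21, -48], [8, 19]].
Characteristic polynomial det(A - λI) = λ^2 + 2λ - 15 = 0.
Eigenvalues λ = -5, 3.
For λ=-5: (A-λI) row 1 is [-16, -48], so an eigenvector is (3, -1).
For λ=3: (A-λI) row 1 is [-24, -48], so an eigenvector is (-2, 1).
General solution: K_1e^(-5t)(3,-1) + K_2e^(3t)(-2,1).
Applying p(0)=1, q(0)=0 gives K_1=1, K_2=1.

p(t) = -2e^(3t) + 3e^(-5t), q(t) = e^(3t) - e^(-5t)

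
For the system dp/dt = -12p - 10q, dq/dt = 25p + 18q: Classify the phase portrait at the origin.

unstable spiral

A = [[-12,-10],[25,18]]; det(A-λI) = λ^2 - 6λ + 34.
λ = 3 ± 5i: positive real part.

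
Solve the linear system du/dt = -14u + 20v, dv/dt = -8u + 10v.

Coefficient matrix A = [[-14, 20], [-8, 10]].
Characteristic polynomial det(A - λI) = λ^2 + 4λ + 20 = 0.
Eigenvalues λ = -2 ± 4i (complex conjugate pair).
For λ=-2+4i: an eigenvector is (-1,-1) - i(-2,-1) = (-1 + 2i, -1 + i).
A real fundamental pair from Re and Im of e^((-2+4i)t)v: X_1 = e^(-2t)(cos(4t)·(-1,-1) + sin(4t)·(-2,-1)), X_2 = e^(-2t)(sin(4t)·(-1,-1) - cos(4t)·(-2,-1)).
General solution: c_1X_1 + c_2X_2.

u(t) = -2c_1e^(-2t)sin(4t) - c_1e^(-2t)cos(4t) - c_2e^(-2t)sin(4t) + 2c_2e^(-2t)cos(4t), v(t) = -c_1e^(-2t)sin(4t) - c_1e^(-2t)cos(4t) - c_2e^(-2t)sin(4t) + c_2e^(-2t)cos(4t)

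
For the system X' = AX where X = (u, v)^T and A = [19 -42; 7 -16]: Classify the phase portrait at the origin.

A = [[19,-42],[7,-16]]; det(A-λI) = λ^2 - 3λ - 10.
λ = 5, -2: opposite signs.

saddle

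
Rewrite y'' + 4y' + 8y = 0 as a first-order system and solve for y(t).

Let x_1 = y, x_2 = y'. Then x_1' = x_2 and x_2' = -8x_1 - 4x_2.
A = [[0,1],[-8,-4]]; det(A-λI) = λ^2 + 4λ + 8.
Eigenvalues λ = -2 ± 2i.

y(t) = K_1e^(-2t)cos(2t) + K_2e^(-2t)sin(2t)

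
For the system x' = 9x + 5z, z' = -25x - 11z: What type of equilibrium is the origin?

A = [[9,5],[-25,-11]]; det(A-λI) = λ^2 + 2λ + 26.
λ = -1 ± 5i: negative real part.

stable spiral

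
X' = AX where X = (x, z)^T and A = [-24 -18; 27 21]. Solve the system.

Coefficient matrix A = [[-24, -18], [27, 21]].
Characteristic polynomial det(A - λI) = λ^2 + 3λ - 18 = 0.
Eigenvalues λ = 3, -6.
For λ=3: (A-λI) row 1 is [-27, -18], so an eigenvector is (2, -3).
For λ=-6: (A-λI) row 1 is [-18, -18], so an eigenvector is (1, -1).
General solution: c_1e^(3t)(2,-3) + c_2e^(-6t)(1,-1).

x(t) = 2c_1e^(3t) + c_2e^(-6t), z(t) = -3c_1e^(3t) - c_2e^(-6t)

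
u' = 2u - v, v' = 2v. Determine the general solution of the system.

Coefficient matrix A = [[2, -1], [0, 2]].
Characteristic polynomial det(A - λI) = λ^2 - 4λ + 4 = 0.
Single eigenvalue λ = 2 with algebraic multiplicity 2.
Eigenvector v = (-1,0); generalized eigenvector w with (A-λI)w=v is (-1,1).
General solution: e^(2t)[c_1·v + c_2·(t·v + w)].

u(t) = -c_1e^(2t) - c_2te^(2t) - c_2e^(2t), v(t) = c_2e^(2t)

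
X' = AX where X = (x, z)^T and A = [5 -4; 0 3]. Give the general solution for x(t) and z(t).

Coefficient matrix A = [[5, -4], [0, 3]].
Characteristic polynomial det(A - λI) = λ^2 - 8λ + 15 = 0.
Eigenvalues λ = 5, 3.
For λ=5: (A-λI) row 1 is [0, -4], so an eigenvector is (-1, 0).
For λ=3: (A-λI) row 1 is [2, -4], so an eigenvector is (2, 1).
General solution: K_1e^(5t)(-1,0) + K_2e^(3t)(2,1).

x(t) = -K_1e^(5t) + 2K_2e^(3t), z(t) = K_2e^(3t)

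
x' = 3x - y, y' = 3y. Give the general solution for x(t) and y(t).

Coefficient matrix A = [[3, -1], [0, 3]].
Characteristic polynomial det(A - λI) = λ^2 - 6λ + 9 = 0.
Single eigenvalue λ = 3 with algebraic multiplicity 2.
Eigenvector v = (1,0); generalized eigenvector w with (A-λI)w=v is (-1,-1).
General solution: e^(3t)[c_1·v + c_2·(t·v + w)].

x(t) = c_1e^(3t) + c_2te^(3t) - c_2e^(3t), y(t) = -c_2e^(3t)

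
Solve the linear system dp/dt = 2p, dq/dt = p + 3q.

Coefficient matrix A = [[2, 0], [1, 3]].
Characteristic polynomial det(A - λI) = λ^2 - 5λ + 6 = 0.
Eigenvalues λ = 2, 3.
For λ=2: (A-λI) row 2 is [1, 1], so an eigenvector is (1, -1).
For λ=3: (A-λI) row 1 is [-1, 0], so an eigenvector is (0, 1).
General solution: c_1e^(2t)(1,-1) + c_2e^(3t)(0,1).

p(t) = c_1e^(2t), q(t) = -c_1e^(2t) + c_2e^(3t)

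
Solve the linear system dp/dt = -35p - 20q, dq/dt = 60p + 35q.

p(t) = -2K_1e^(-5t) + K_2e^(5t), q(t) = 3K_1e^(-5t) - 2K_2e^(5t)

Coefficient matrix A = [[-35, -20], [60, 35]].
Characteristic polynomial det(A - λI) = λ^2 - 25 = 0.
Eigenvalues λ = -5, 5.
For λ=-5: (A-λI) row 1 is [-30, -20], so an eigenvector is (-2, 3).
For λ=5: (A-λI) row 1 is [-40, -20], so an eigenvector is (1, -2).
General solution: K_1e^(-5t)(-2,3) + K_2e^(5t)(1,-2).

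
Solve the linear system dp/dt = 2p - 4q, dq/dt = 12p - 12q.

Coefficient matrix A = [[2, -4], [12, -12]].
Characteristic polynomial det(A - λI) = λ^2 + 10λ + 24 = 0.
Eigenvalues λ = -6, -4.
For λ=-6: (A-λI) row 1 is [8, -4], so an eigenvector is (-1, -2).
For λ=-4: (A-λI) row 1 is [6, -4], so an eigenvector is (-2, -3).
General solution: c_1e^(-6t)(-1,-2) + c_2e^(-4t)(-2,-3).

p(t) = -c_1e^(-6t) - 2c_2e^(-4t), q(t) = -2c_1e^(-6t) - 3c_2e^(-4t)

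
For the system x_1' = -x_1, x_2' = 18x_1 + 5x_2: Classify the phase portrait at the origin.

saddle

A = [[-1,0],[18,5]]; det(A-λI) = λ^2 - 4λ - 5.
λ = 5, -1: opposite signs.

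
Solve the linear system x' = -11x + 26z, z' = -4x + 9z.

Coefficient matrix A = [[-11, 26], [-4, 9]].
Characteristic polynomial det(A - λI) = λ^2 + 2λ + 5 = 0.
Eigenvalues λ = -1 ± 2i (complex conjugate pair).
For λ=-1+2i: an eigenvector is (3,1) - i(-2,-1) = (3 + 2i, 1 + i).
A real fundamental pair from Re and Im of e^((-1+2i)t)v: X_1 = e^(-t)(cos(2t)·(3,1) + sin(2t)·(-2,-1)), X_2 = e^(-t)(sin(2t)·(3,1) - cos(2t)·(-2,-1)).
General solution: c_1X_1 + c_2X_2.

x(t) = -2c_1e^(-t)sin(2t) + 3c_1e^(-t)cos(2t) + 3c_2e^(-t)sin(2t) + 2c_2e^(-t)cos(2t), z(t) = -c_1e^(-t)sin(2t) + c_1e^(-t)cos(2t) + c_2e^(-t)sin(2t) + c_2e^(-t)cos(2t)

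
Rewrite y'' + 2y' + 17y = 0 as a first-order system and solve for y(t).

Let x_1 = y, x_2 = y'. Then x_1' = x_2 and x_2' = -17x_1 - 2x_2.
A = [[0,1],[-17,-2]]; det(A-λI) = λ^2 + 2λ + 17.
Eigenvalues λ = -1 ± 4i.

y(t) = C_1e^(-t)cos(4t) + C_2e^(-t)sin(4t)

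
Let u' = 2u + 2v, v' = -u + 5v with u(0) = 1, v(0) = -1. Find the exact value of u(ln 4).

A = [[2,2],[-1,5]]; eigenvalues λ = 4, 3.
Eigenvectors: (1,1) for λ=4, (-2,-1) for λ=3.
From the initial condition, c_1 = -3, c_2 = -2.
u(ln 4) = (-3)(4^4)(1) + (-2)(4^3)(-2) = -512.

-512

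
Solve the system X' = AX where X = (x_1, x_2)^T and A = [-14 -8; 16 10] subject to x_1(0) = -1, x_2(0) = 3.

x_1(t) = -2e^(2t) + e^(-6t), x_2(t) = 4e^(2t) - e^(-6t)

Coefficient matrix A = [[-14, -8], [16, 10]].
Characteristic polynomial det(A - λI) = λ^2 + 4λ - 12 = 0.
Eigenvalues λ = 2, -6.
For λ=2: (A-λI) row 1 is [-16, -8], so an eigenvector is (1, -2).
For λ=-6: (A-λI) row 1 is [-8, -8], so an eigenvector is (1, -1).
General solution: C_1e^(2t)(1,-2) + C_2e^(-6t)(1,-1).
Applying x_1(0)=-1, x_2(0)=3 gives C_1=-2, C_2=1.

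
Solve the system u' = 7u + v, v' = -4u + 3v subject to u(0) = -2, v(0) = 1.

Coefficient matrix A = [[7, 1], [-4, 3]].
Characteristic polynomial det(A - λI) = λ^2 - 10λ + 25 = 0.
Single eigenvalue λ = 5 with algebraic multiplicity 2.
Eigenvector v = (1,-2); generalized eigenvector w with (A-λI)w=v is (2,-3).
General solution: e^(5t)[K_1·v + K_2·(t·v + w)].
Applying u(0)=-2, v(0)=1 gives K_1=4, K_2=-3.

u(t) = -3te^(5t) - 2e^(5t), v(t) = 6te^(5t) + e^(5t)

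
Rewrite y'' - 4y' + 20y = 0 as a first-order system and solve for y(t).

y(t) = c_1e^(2t)cos(4t) + c_2e^(2t)sin(4t)

Let x_1 = y, x_2 = y'. Then x_1' = x_2 and x_2' = -20x_1 + 4x_2.
A = [[0,1],[-20,4]]; det(A-λI) = λ^2 - 4λ + 20.
Eigenvalues λ = 2 ± 4i.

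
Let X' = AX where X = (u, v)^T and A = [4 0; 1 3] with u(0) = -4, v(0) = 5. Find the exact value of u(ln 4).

-1024

A = [[4,0],[1,3]]; eigenvalues λ = 3, 4.
Eigenvectors: (0,-1) for λ=3, (1,1) for λ=4.
From the initial condition, c_1 = -9, c_2 = -4.
u(ln 4) = (-9)(4^3)(0) + (-4)(4^4)(1) = -1024.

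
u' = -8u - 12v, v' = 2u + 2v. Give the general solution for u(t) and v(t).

Coefficient matrix A = [[-8, -12], [2, 2]].
Characteristic polynomial det(A - λI) = λ^2 + 6λ + 8 = 0.
Eigenvalues λ = -2, -4.
For λ=-2: (A-λI) row 1 is [-6, -12], so an eigenvector is (2, -1).
For λ=-4: (A-λI) row 1 is [-4, -12], so an eigenvector is (-3, 1).
General solution: K_1e^(-2t)(2,-1) + K_2e^(-4t)(-3,1).

u(t) = 2K_1e^(-2t) - 3K_2e^(-4t), v(t) = -K_1e^(-2t) + K_2e^(-4t)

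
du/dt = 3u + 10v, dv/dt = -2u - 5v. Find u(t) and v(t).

u(t) = C_1e^(-t)sin(2t) - 2C_1e^(-t)cos(2t) - 2C_2e^(-t)sin(2t) - C_2e^(-t)cos(2t), v(t) = C_1e^(-t)cos(2t) + C_2e^(-t)sin(2t)

Coefficient matrix A = [[3, 10], [-2, -5]].
Characteristic polynomial det(A - λI) = λ^2 + 2λ + 5 = 0.
Eigenvalues λ = -1 ± 2i (complex conjugate pair).
For λ=-1+2i: an eigenvector is (-2,1) - i(1,0) = (-2 - i, 1).
A real fundamental pair from Re and Im of e^((-1+2i)t)v: X_1 = e^(-t)(cos(2t)·(-2,1) + sin(2t)·(1,0)), X_2 = e^(-t)(sin(2t)·(-2,1) - cos(2t)·(1,0)).
General solution: C_1X_1 + C_2X_2.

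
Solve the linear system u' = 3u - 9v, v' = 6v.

Coefficient matrix A = [[3, -9], [0, 6]].
Characteristic polynomial det(A - λI) = λ^2 - 9λ + 18 = 0.
Eigenvalues λ = 6, 3.
For λ=6: (A-λI) row 1 is [-3, -9], so an eigenvector is (-3, 1).
For λ=3: (A-λI) row 1 is [0, -9], so an eigenvector is (-1, 0).
General solution: c_1e^(6t)(-3,1) + c_2e^(3t)(-1,0).

u(t) = -3c_1e^(6t) - c_2e^(3t), v(t) = c_1e^(6t)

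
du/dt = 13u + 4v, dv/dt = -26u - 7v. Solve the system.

u(t) = c_1e^(3t)sin(2t) - c_1e^(3t)cos(2t) - c_2e^(3t)sin(2t) - c_2e^(3t)cos(2t), v(t) = -2c_1e^(3t)sin(2t) + 3c_1e^(3t)cos(2t) + 3c_2e^(3t)sin(2t) + 2c_2e^(3t)cos(2t)

Coefficient matrix A = [[13, 4], [-26, -7]].
Characteristic polynomial det(A - λI) = λ^2 - 6λ + 13 = 0.
Eigenvalues λ = 3 ± 2i (complex conjugate pair).
For λ=3+2i: an eigenvector is (-1,3) - i(1,-2) = (-1 - i, 3 + 2i).
A real fundamental pair from Re and Im of e^((3+2i)t)v: X_1 = e^(3t)(cos(2t)·(-1,3) + sin(2t)·(1,-2)), X_2 = e^(3t)(sin(2t)·(-1,3) - cos(2t)·(1,-2)).
General solution: c_1X_1 + c_2X_2.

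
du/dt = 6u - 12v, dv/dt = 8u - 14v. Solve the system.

u(t) = -3C_1e^(-2t) + C_2e^(-6t), v(t) = -2C_1e^(-2t) + C_2e^(-6t)

Coefficient matrix A = [[6, -12], [8, -14]].
Characteristic polynomial det(A - λI) = λ^2 + 8λ + 12 = 0.
Eigenvalues λ = -2, -6.
For λ=-2: (A-λI) row 1 is [8, -12], so an eigenvector is (-3, -2).
For λ=-6: (A-λI) row 1 is [12, -12], so an eigenvector is (1, 1).
General solution: C_1e^(-2t)(-3,-2) + C_2e^(-6t)(1,1).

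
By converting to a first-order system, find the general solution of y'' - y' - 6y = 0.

Let x_1 = y, x_2 = y'. Then x_1' = x_2 and x_2' = 6x_1 + x_2.
A = [[0,1],[6,1]]; det(A-λI) = λ^2 - λ - 6.
Eigenvalues λ = 3, -2 with eigenvectors (1,3), (1,-2).

y(t) = C_1e^(3t) + C_2e^(-2t)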